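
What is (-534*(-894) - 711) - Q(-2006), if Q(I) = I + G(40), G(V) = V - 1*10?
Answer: 478661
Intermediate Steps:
G(V) = -10 + V (G(V) = V - 10 = -10 + V)
Q(I) = 30 + I (Q(I) = I + (-10 + 40) = I + 30 = 30 + I)
(-534*(-894) - 711) - Q(-2006) = (-534*(-894) - 711) - (30 - 2006) = (477396 - 711) - 1*(-1976) = 476685 + 1976 = 478661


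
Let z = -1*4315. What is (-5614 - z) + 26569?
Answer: 25270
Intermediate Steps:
z = -4315
(-5614 - z) + 26569 = (-5614 - 1*(-4315)) + 26569 = (-5614 + 4315) + 26569 = -1299 + 26569 = 25270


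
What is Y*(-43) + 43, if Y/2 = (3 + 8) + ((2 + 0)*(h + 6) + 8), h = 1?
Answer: -2795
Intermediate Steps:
Y = 66 (Y = 2*((3 + 8) + ((2 + 0)*(1 + 6) + 8)) = 2*(11 + (2*7 + 8)) = 2*(11 + (14 + 8)) = 2*(11 + 22) = 2*33 = 66)
Y*(-43) + 43 = 66*(-43) + 43 = -2838 + 43 = -2795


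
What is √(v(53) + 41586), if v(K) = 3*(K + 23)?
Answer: 3*√4646 ≈ 204.48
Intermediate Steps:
v(K) = 69 + 3*K (v(K) = 3*(23 + K) = 69 + 3*K)
√(v(53) + 41586) = √((69 + 3*53) + 41586) = √((69 + 159) + 41586) = √(228 + 41586) = √41814 = 3*√4646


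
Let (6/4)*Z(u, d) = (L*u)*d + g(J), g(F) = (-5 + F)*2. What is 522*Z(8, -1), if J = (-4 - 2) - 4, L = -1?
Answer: -7656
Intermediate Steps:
J = -10 (J = -6 - 4 = -10)
g(F) = -10 + 2*F
Z(u, d) = -20 - 2*d*u/3 (Z(u, d) = 2*((-u)*d + (-10 + 2*(-10)))/3 = 2*(-d*u + (-10 - 20))/3 = 2*(-d*u - 30)/3 = 2*(-30 - d*u)/3 = -20 - 2*d*u/3)
522*Z(8, -1) = 522*(-20 - ⅔*(-1)*8) = 522*(-20 + 16/3) = 522*(-44/3) = -7656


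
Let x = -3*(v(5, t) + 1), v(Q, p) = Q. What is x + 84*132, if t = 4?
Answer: 11070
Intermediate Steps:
x = -18 (x = -3*(5 + 1) = -3*6 = -18)
x + 84*132 = -18 + 84*132 = -18 + 11088 = 11070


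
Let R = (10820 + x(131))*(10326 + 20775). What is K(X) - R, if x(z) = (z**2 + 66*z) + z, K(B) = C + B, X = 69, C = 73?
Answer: -1143210416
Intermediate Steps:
K(B) = 73 + B
x(z) = z**2 + 67*z
R = 1143210558 (R = (10820 + 131*(67 + 131))*(10326 + 20775) = (10820 + 131*198)*31101 = (10820 + 25938)*31101 = 36758*31101 = 1143210558)
K(X) - R = (73 + 69) - 1*1143210558 = 142 - 1143210558 = -1143210416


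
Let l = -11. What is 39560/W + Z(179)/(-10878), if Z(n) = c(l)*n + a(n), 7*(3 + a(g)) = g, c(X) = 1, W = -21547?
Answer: -3042738577/1640717862 ≈ -1.8545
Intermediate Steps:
a(g) = -3 + g/7
Z(n) = -3 + 8*n/7 (Z(n) = 1*n + (-3 + n/7) = n + (-3 + n/7) = -3 + 8*n/7)
39560/W + Z(179)/(-10878) = 39560/(-21547) + (-3 + (8/7)*179)/(-10878) = 39560*(-1/21547) + (-3 + 1432/7)*(-1/10878) = -39560/21547 + (1411/7)*(-1/10878) = -39560/21547 - 1411/76146 = -3042738577/1640717862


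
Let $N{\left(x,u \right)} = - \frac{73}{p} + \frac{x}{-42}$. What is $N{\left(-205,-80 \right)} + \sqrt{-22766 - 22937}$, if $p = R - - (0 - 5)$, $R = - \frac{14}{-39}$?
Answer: $\frac{156679}{7602} + i \sqrt{45703} \approx 20.61 + 213.78 i$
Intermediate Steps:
$R = \frac{14}{39}$ ($R = \left(-14\right) \left(- \frac{1}{39}\right) = \frac{14}{39} \approx 0.35897$)
$p = - \frac{181}{39}$ ($p = \frac{14}{39} - - (0 - 5) = \frac{14}{39} - \left(-1\right) \left(-5\right) = \frac{14}{39} - 5 = - \frac{181}{39} \approx -4.641$)
$N{\left(x,u \right)} = \frac{2847}{181} - \frac{x}{42}$ ($N{\left(x,u \right)} = - \frac{73}{- \frac{181}{39}} + \frac{x}{-42} = \left(-73\right) \left(- \frac{39}{181}\right) + x \left(- \frac{1}{42}\right) = \frac{2847}{181} - \frac{x}{42}$)
$N{\left(-205,-80 \right)} + \sqrt{-22766 - 22937} = \left(\frac{2847}{181} - - \frac{205}{42}\right) + \sqrt{-22766 - 22937} = \left(\frac{2847}{181} + \frac{205}{42}\right) + \sqrt{-45703} = \frac{156679}{7602} + i \sqrt{45703}$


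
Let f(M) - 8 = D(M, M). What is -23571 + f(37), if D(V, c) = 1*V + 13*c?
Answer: -23045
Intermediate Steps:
D(V, c) = V + 13*c
f(M) = 8 + 14*M (f(M) = 8 + (M + 13*M) = 8 + 14*M)
-23571 + f(37) = -23571 + (8 + 14*37) = -23571 + (8 + 518) = -23571 + 526 = -23045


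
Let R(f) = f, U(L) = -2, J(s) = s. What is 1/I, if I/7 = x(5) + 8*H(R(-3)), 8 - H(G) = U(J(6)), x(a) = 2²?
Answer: 1/588 ≈ 0.0017007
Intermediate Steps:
x(a) = 4
H(G) = 10 (H(G) = 8 - 1*(-2) = 8 + 2 = 10)
I = 588 (I = 7*(4 + 8*10) = 7*(4 + 80) = 7*84 = 588)
1/I = 1/588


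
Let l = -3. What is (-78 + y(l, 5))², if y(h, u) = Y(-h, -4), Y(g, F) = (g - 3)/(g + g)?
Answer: 6084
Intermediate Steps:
Y(g, F) = (-3 + g)/(2*g) (Y(g, F) = (-3 + g)/((2*g)) = (-3 + g)*(1/(2*g)) = (-3 + g)/(2*g))
y(h, u) = -(-3 - h)/(2*h) (y(h, u) = (-3 - h)/(2*((-h))) = (-1/h)*(-3 - h)/2 = -(-3 - h)/(2*h))
(-78 + y(l, 5))² = (-78 + (½)*(3 - 3)/(-3))² = (-78 + (½)*(-⅓)*0)² = (-78 + 0)² = (-78)² = 6084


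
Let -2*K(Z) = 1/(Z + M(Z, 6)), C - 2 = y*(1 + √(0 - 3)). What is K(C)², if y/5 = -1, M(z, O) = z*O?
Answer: -I/(5880*√3 + 12936*I) ≈ -4.7723e-5 - 3.7572e-5*I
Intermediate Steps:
M(z, O) = O*z
y = -5 (y = 5*(-1) = -5)
C = -3 - 5*I*√3 (C = 2 - 5*(1 + √(0 - 3)) = 2 - 5*(1 + √(-3)) = 2 - 5*(1 + I*√3) = 2 + (-5 - 5*I*√3) = -3 - 5*I*√3 ≈ -3.0 - 8.6602*I)
K(Z) = -1/(14*Z) (K(Z) = -1/(2*(Z + 6*Z)) = -1/(7*Z)/2 = -1/(14*Z))
K(C)² = (-1/(14*(-3 - 5*I*√3)))² = 1/(196*(-3 - 5*I*√3)²)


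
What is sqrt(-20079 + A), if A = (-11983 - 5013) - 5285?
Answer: 2*I*sqrt(10590) ≈ 205.82*I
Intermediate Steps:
A = -22281 (A = -16996 - 5285 = -22281)
sqrt(-20079 + A) = sqrt(-20079 - 22281) = sqrt(-42360) = 2*I*sqrt(10590)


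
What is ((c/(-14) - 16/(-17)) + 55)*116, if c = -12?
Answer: 784044/119 ≈ 6588.6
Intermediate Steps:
((c/(-14) - 16/(-17)) + 55)*116 = ((-12/(-14) - 16/(-17)) + 55)*116 = ((-12*(-1/14) - 16*(-1/17)) + 55)*116 = ((6/7 + 16/17) + 55)*116 = (214/119 + 55)*116 = (6759/119)*116 = 784044/119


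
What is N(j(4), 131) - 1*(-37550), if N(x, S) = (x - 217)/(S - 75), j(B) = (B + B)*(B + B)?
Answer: 2102647/56 ≈ 37547.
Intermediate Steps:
j(B) = 4*B² (j(B) = (2*B)*(2*B) = 4*B²)
N(x, S) = (-217 + x)/(-75 + S)
N(j(4), 131) - 1*(-37550) = (-217 + 4*4²)/(-75 + 131) - 1*(-37550) = (-217 + 4*16)/56 + 37550 = (-217 + 64)/56 + 37550 = (1/56)*(-153) + 37550 = -153/56 + 37550 = 2102647/56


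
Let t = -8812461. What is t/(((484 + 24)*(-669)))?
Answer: 2937487/113284 ≈ 25.930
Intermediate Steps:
t/(((484 + 24)*(-669))) = -8812461*(-1/(669*(484 + 24))) = -8812461/(508*(-669)) = -8812461/(-339852) = -8812461*(-1/339852) = 2937487/113284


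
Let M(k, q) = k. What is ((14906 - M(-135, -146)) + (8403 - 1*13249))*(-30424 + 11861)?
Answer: -189249785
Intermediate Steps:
((14906 - M(-135, -146)) + (8403 - 1*13249))*(-30424 + 11861) = ((14906 - 1*(-135)) + (8403 - 1*13249))*(-30424 + 11861) = ((14906 + 135) + (8403 - 13249))*(-18563) = (15041 - 4846)*(-18563) = 10195*(-18563) = -189249785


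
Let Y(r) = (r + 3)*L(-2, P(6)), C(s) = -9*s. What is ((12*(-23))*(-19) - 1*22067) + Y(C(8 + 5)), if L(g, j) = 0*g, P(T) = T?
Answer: -16823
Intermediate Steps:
L(g, j) = 0
Y(r) = 0 (Y(r) = (r + 3)*0 = (3 + r)*0 = 0)
((12*(-23))*(-19) - 1*22067) + Y(C(8 + 5)) = ((12*(-23))*(-19) - 1*22067) + 0 = (-276*(-19) - 22067) + 0 = (5244 - 22067) + 0 = -16823 + 0 = -16823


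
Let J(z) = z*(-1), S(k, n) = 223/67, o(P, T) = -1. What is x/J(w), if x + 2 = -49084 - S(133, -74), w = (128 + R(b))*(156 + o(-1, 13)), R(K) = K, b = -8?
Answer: 657797/249240 ≈ 2.6392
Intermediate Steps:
S(k, n) = 223/67 (S(k, n) = 223*(1/67) = 223/67)
w = 18600 (w = (128 - 8)*(156 - 1) = 120*155 = 18600)
J(z) = -z
x = -3288985/67 (x = -2 + (-49084 - 1*223/67) = -2 + (-49084 - 223/67) = -2 - 3288851/67 = -3288985/67 ≈ -49089.)
x/J(w) = -3288985/(67*((-1*18600))) = -3288985/67/(-18600) = -3288985/67*(-1/18600) = 657797/249240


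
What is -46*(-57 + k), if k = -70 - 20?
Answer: 6762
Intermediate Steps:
k = -90
-46*(-57 + k) = -46*(-57 - 90) = -46*(-147) = 6762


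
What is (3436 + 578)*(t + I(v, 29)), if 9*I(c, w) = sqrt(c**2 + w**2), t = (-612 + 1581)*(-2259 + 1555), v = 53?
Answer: -2738254464 + 2230*sqrt(146) ≈ -2.7382e+9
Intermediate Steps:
t = -682176 (t = 969*(-704) = -682176)
I(c, w) = sqrt(c**2 + w**2)/9
(3436 + 578)*(t + I(v, 29)) = (3436 + 578)*(-682176 + sqrt(53**2 + 29**2)/9) = 4014*(-682176 + sqrt(2809 + 841)/9) = 4014*(-682176 + sqrt(3650)/9) = 4014*(-682176 + (5*sqrt(146))/9) = 4014*(-682176 + 5*sqrt(146)/9) = -2738254464 + 2230*sqrt(146)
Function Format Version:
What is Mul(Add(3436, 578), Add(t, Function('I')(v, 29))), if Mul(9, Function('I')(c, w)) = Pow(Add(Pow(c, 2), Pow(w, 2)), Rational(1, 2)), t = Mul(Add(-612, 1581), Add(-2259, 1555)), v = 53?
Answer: Add(-2738254464, Mul(2230, Pow(146, Rational(1, 2)))) ≈ -2.7382e+9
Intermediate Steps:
t = -682176 (t = Mul(969, -704) = -682176)
Function('I')(c, w) = Mul(Rational(1, 9), Pow(Add(Pow(c, 2), Pow(w, 2)), Rational(1, 2)))
Mul(Add(3436, 578), Add(t, Function('I')(v, 29))) = Mul(Add(3436, 578), Add(-682176, Mul(Rational(1, 9), Pow(Add(Pow(53, 2), Pow(29, 2)), Rational(1, 2))))) = Mul(4014, Add(-682176, Mul(Rational(1, 9), Pow(Add(2809, 841), Rational(1, 2))))) = Mul(4014, Add(-682176, Mul(Rational(1, 9), Pow(3650, Rational(1, 2))))) = Mul(4014, Add(-682176, Mul(Rational(1, 9), Mul(5, Pow(146, Rational(1, 2)))))) = Mul(4014, Add(-682176, Mul(Rational(5, 9), Pow(146, Rational(1, 2))))) = Add(-2738254464, Mul(2230, Pow(146, Rational(1, 2))))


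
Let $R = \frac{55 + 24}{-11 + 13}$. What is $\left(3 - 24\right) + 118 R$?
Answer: $4640$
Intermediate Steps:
$R = \frac{79}{2} \approx 39.5$
$\left(3 - 24\right) + 118 R = \left(3 - 24\right) + 118 \cdot \frac{79}{2} = -21 + 4661 = 4640$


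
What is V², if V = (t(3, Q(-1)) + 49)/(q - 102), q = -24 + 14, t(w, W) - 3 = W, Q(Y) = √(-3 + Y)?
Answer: (26 + I)²/3136 ≈ 0.21524 + 0.016582*I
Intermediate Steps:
t(w, W) = 3 + W
q = -10
V = -13/28 - I/56 (V = ((3 + √(-3 - 1)) + 49)/(-10 - 102) = ((3 + √(-4)) + 49)/(-112) = ((3 + 2*I) + 49)*(-1/112) = (52 + 2*I)*(-1/112) = -13/28 - I/56 ≈ -0.46429 - 0.017857*I)
V² = (-13/28 - I/56)²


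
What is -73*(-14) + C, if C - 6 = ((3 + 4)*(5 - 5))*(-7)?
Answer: 1028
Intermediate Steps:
C = 6 (C = 6 + ((3 + 4)*(5 - 5))*(-7) = 6 + (7*0)*(-7) = 6 + 0*(-7) = 6 + 0 = 6)
-73*(-14) + C = -73*(-14) + 6 = 1022 + 6 = 1028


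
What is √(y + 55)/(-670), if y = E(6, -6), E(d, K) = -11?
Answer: -√11/335 ≈ -0.0099004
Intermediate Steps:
y = -11
√(y + 55)/(-670) = √(-11 + 55)/(-670) = √44*(-1/670) = (2*√11)*(-1/670) = -√11/335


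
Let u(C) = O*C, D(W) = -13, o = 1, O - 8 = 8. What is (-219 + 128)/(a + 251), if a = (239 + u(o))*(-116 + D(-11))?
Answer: 91/32644 ≈ 0.0027876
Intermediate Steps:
O = 16 (O = 8 + 8 = 16)
u(C) = 16*C
a = -32895 (a = (239 + 16*1)*(-116 - 13) = (239 + 16)*(-129) = 255*(-129) = -32895)
(-219 + 128)/(a + 251) = (-219 + 128)/(-32895 + 251) = -91/(-32644) = -91*(-1/32644) = 91/32644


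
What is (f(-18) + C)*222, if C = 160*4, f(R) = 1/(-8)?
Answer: 568209/4 ≈ 1.4205e+5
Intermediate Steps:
f(R) = -⅛
C = 640
(f(-18) + C)*222 = (-⅛ + 640)*222 = (5119/8)*222 = 568209/4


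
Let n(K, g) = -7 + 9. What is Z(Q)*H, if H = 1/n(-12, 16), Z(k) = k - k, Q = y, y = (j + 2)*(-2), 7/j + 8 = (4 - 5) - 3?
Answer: 0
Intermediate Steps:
j = -7/12 (j = 7/(-8 + ((4 - 5) - 3)) = 7/(-8 + (-1 - 3)) = 7/(-8 - 4) = 7/(-12) = 7*(-1/12) = -7/12 ≈ -0.58333)
n(K, g) = 2
y = -17/6 (y = (-7/12 + 2)*(-2) = (17/12)*(-2) = -17/6 ≈ -2.8333)
Q = -17/6 ≈ -2.8333
Z(k) = 0
H = ½ (H = 1/2 = ½ ≈ 0.50000)
Z(Q)*H = 0*(½) = 0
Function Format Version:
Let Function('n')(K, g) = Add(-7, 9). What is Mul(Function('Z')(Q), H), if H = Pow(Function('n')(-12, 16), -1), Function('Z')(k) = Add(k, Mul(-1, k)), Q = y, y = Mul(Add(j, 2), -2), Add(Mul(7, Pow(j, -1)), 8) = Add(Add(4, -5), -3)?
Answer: 0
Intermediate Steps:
j = Rational(-7, 12) (j = Mul(7, Pow(Add(-8, Add(Add(4, -5), -3)), -1)) = Mul(7, Pow(Add(-8, Add(-1, -3)), -1)) = Mul(7, Pow(Add(-8, -4), -1)) = Mul(7, Pow(-12, -1)) = Mul(7, Rational(-1, 12)) = Rational(-7, 12) ≈ -0.58333)
Function('n')(K, g) = 2
y = Rational(-17, 6) (y = Mul(Add(Rational(-7, 12), 2), -2) = Mul(Rational(17, 12), -2) = Rational(-17, 6) ≈ -2.8333)
Q = Rational(-17, 6) ≈ -2.8333
Function('Z')(k) = 0
H = Rational(1, 2) (H = Pow(2, -1) = Rational(1, 2) ≈ 0.50000)
Mul(Function('Z')(Q), H) = Mul(0, Rational(1, 2)) = 0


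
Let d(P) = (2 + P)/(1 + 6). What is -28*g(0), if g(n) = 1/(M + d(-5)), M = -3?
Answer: 49/6 ≈ 8.1667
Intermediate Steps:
d(P) = 2/7 + P/7 (d(P) = (2 + P)/7 = (2 + P)*(⅐) = 2/7 + P/7)
g(n) = -7/24 (g(n) = 1/(-3 + (2/7 + (⅐)*(-5))) = 1/(-3 + (2/7 - 5/7)) = 1/(-3 - 3/7) = 1/(-24/7) = -7/24)
-28*g(0) = -28*(-7/24) = 49/6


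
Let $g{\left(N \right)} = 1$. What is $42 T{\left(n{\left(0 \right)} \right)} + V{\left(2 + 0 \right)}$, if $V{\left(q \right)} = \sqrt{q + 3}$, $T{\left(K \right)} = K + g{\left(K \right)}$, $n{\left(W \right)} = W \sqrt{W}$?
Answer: $42 + \sqrt{5} \approx 44.236$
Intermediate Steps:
$n{\left(W \right)} = W^{\frac{3}{2}}$
$T{\left(K \right)} = 1 + K$ ($T{\left(K \right)} = K + 1 = 1 + K$)
$V{\left(q \right)} = \sqrt{3 + q}$
$42 T{\left(n{\left(0 \right)} \right)} + V{\left(2 + 0 \right)} = 42 \left(1 + 0^{\frac{3}{2}}\right) + \sqrt{3 + \left(2 + 0\right)} = 42 \left(1 + 0\right) + \sqrt{3 + 2} = 42 \cdot 1 + \sqrt{5} = 42 + \sqrt{5}$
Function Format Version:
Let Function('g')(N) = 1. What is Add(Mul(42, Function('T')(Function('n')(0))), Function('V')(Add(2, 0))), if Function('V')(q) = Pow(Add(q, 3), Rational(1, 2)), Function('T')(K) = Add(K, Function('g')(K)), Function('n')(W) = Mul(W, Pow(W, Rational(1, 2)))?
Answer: Add(42, Pow(5, Rational(1, 2))) ≈ 44.236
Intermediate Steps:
Function('n')(W) = Pow(W, Rational(3, 2))
Function('T')(K) = Add(1, K) (Function('T')(K) = Add(K, 1) = Add(1, K))
Function('V')(q) = Pow(Add(3, q), Rational(1, 2))
Add(Mul(42, Function('T')(Function('n')(0))), Function('V')(Add(2, 0))) = Add(Mul(42, Add(1, Pow(0, Rational(3, 2)))), Pow(Add(3, Add(2, 0)), Rational(1, 2))) = Add(Mul(42, Add(1, 0)), Pow(Add(3, 2), Rational(1, 2))) = Add(Mul(42, 1), Pow(5, Rational(1, 2))) = Add(42, Pow(5, Rational(1, 2)))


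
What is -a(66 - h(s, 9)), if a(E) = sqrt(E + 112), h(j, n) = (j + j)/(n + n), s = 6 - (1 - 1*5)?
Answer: -2*sqrt(398)/3 ≈ -13.300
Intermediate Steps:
s = 10 (s = 6 - (1 - 5) = 6 - 1*(-4) = 6 + 4 = 10)
h(j, n) = j/n (h(j, n) = (2*j)/((2*n)) = (2*j)*(1/(2*n)) = j/n)
a(E) = sqrt(112 + E)
-a(66 - h(s, 9)) = -sqrt(112 + (66 - 10/9)) = -sqrt(112 + 584/9) = -sqrt(1592/9) = -2*sqrt(398)/3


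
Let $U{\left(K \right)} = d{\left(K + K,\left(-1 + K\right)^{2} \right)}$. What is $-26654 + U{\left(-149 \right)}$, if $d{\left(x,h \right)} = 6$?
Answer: $-26648$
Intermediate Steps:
$U{\left(K \right)} = 6$
$-26654 + U{\left(-149 \right)} = -26654 + 6 = -26648$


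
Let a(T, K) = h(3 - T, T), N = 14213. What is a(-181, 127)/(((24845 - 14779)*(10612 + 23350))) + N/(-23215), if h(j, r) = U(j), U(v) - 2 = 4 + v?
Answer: -2429436487473/3968157268390 ≈ -0.61223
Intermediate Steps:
U(v) = 6 + v (U(v) = 2 + (4 + v) = 6 + v)
h(j, r) = 6 + j
a(T, K) = 9 - T (a(T, K) = 6 + (3 - T) = 9 - T)
a(-181, 127)/(((24845 - 14779)*(10612 + 23350))) + N/(-23215) = (9 - 1*(-181))/(((24845 - 14779)*(10612 + 23350))) + 14213/(-23215) = (9 + 181)/((10066*33962)) + 14213*(-1/23215) = 190/341861492 - 14213/23215 = 190*(1/341861492) - 14213/23215 = 95/170930746 - 14213/23215 = -2429436487473/3968157268390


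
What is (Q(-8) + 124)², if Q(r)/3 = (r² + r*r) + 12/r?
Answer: 1014049/4 ≈ 2.5351e+5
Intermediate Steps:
Q(r) = 6*r² + 36/r (Q(r) = 3*((r² + r*r) + 12/r) = 3*((r² + r²) + 12/r) = 3*(2*r² + 12/r) = 6*r² + 36/r)
(Q(-8) + 124)² = (6*(6 + (-8)³)/(-8) + 124)² = (6*(-⅛)*(6 - 512) + 124)² = (6*(-⅛)*(-506) + 124)² = (759/2 + 124)² = (1007/2)² = 1014049/4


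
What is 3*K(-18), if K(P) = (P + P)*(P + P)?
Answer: 3888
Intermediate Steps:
K(P) = 4*P² (K(P) = (2*P)*(2*P) = 4*P²)
3*K(-18) = 3*(4*(-18)²) = 3*(4*324) = 3*1296 = 3888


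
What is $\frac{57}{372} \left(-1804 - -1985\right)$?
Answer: $\frac{3439}{124} \approx 27.734$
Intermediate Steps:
$\frac{57}{372} \left(-1804 - -1985\right) = 57 \cdot \frac{1}{372} \left(-1804 + 1985\right) = \frac{19}{124} \cdot 181 = \frac{3439}{124}$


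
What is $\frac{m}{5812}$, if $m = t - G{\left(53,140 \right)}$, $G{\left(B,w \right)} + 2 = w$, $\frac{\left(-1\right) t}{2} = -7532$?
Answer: $\frac{7463}{2906} \approx 2.5681$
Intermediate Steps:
$t = 15064$ ($t = \left(-2\right) \left(-7532\right) = 15064$)
$G{\left(B,w \right)} = -2 + w$
$m = 14926$ ($m = 15064 - \left(-2 + 140\right) = 15064 - 138 = 14926$)
$\frac{m}{5812} = \frac{14926}{5812} = 14926 \cdot \frac{1}{5812} = \frac{7463}{2906}$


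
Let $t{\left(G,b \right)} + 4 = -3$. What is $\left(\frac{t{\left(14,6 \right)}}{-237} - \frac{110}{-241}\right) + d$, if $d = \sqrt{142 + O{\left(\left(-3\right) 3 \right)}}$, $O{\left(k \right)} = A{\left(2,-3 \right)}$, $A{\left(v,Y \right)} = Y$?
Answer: $\frac{27757}{57117} + \sqrt{139} \approx 12.276$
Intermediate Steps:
$t{\left(G,b \right)} = -7$ ($t{\left(G,b \right)} = -4 - 3 = -7$)
$O{\left(k \right)} = -3$
$d = \sqrt{139}$ ($d = \sqrt{142 - 3} = \sqrt{139} \approx 11.79$)
$\left(\frac{t{\left(14,6 \right)}}{-237} - \frac{110}{-241}\right) + d = \left(- \frac{7}{-237} - \frac{110}{-241}\right) + \sqrt{139} = \left(\left(-7\right) \left(- \frac{1}{237}\right) - - \frac{110}{241}\right) + \sqrt{139} = \left(\frac{7}{237} + \frac{110}{241}\right) + \sqrt{139} = \frac{27757}{57117} + \sqrt{139}$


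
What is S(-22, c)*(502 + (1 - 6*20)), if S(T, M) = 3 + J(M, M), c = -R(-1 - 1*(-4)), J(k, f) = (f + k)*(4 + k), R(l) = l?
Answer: -1149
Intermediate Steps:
J(k, f) = (4 + k)*(f + k)
c = -3 (c = -(-1 - 1*(-4)) = -(-1 + 4) = -1*3 = -3)
S(T, M) = 3 + 2*M**2 + 8*M (S(T, M) = 3 + (M**2 + 4*M + 4*M + M*M) = 3 + (M**2 + 4*M + 4*M + M**2) = 3 + (2*M**2 + 8*M) = 3 + 2*M**2 + 8*M)
S(-22, c)*(502 + (1 - 6*20)) = (3 + 2*(-3)**2 + 8*(-3))*(502 + (1 - 6*20)) = (3 + 2*9 - 24)*(502 + (1 - 120)) = (3 + 18 - 24)*(502 - 119) = -3*383 = -1149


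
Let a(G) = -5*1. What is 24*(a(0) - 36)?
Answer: -984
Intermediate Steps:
a(G) = -5
24*(a(0) - 36) = 24*(-5 - 36) = 24*(-41) = -984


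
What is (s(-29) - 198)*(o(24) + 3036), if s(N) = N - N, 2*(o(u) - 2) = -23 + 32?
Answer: -602415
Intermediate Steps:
o(u) = 13/2 (o(u) = 2 + (-23 + 32)/2 = 2 + (½)*9 = 2 + 9/2 = 13/2)
s(N) = 0
(s(-29) - 198)*(o(24) + 3036) = (0 - 198)*(13/2 + 3036) = -198*6085/2 = -602415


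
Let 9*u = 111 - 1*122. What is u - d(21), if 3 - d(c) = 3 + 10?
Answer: 79/9 ≈ 8.7778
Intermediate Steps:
d(c) = -10 (d(c) = 3 - (3 + 10) = 3 - 1*13 = 3 - 13 = -10)
u = -11/9 (u = (111 - 1*122)/9 = (111 - 122)/9 = (1/9)*(-11) = -11/9 ≈ -1.2222)
u - d(21) = -11/9 - 1*(-10) = -11/9 + 10 = 79/9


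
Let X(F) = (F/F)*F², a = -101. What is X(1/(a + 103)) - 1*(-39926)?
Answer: 159705/4 ≈ 39926.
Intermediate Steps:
X(F) = F² (X(F) = 1*F² = F²)
X(1/(a + 103)) - 1*(-39926) = (1/(-101 + 103))² - 1*(-39926) = (1/2)² + 39926 = (½)² + 39926 = ¼ + 39926 = 159705/4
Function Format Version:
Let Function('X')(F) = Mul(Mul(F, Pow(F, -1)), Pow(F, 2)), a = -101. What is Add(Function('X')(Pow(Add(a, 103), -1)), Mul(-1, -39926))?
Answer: Rational(159705, 4) ≈ 39926.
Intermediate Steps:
Function('X')(F) = Pow(F, 2) (Function('X')(F) = Mul(1, Pow(F, 2)) = Pow(F, 2))
Add(Function('X')(Pow(Add(a, 103), -1)), Mul(-1, -39926)) = Add(Pow(Pow(Add(-101, 103), -1), 2), Mul(-1, -39926)) = Add(Pow(Pow(2, -1), 2), 39926) = Add(Pow(Rational(1, 2), 2), 39926) = Add(Rational(1, 4), 39926) = Rational(159705, 4)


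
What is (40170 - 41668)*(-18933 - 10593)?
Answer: 44229948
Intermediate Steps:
(40170 - 41668)*(-18933 - 10593) = -1498*(-29526) = 44229948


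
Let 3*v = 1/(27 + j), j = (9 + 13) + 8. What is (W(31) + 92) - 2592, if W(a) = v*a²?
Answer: -426539/171 ≈ -2494.4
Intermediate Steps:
j = 30 (j = 22 + 8 = 30)
v = 1/171 (v = 1/(3*(27 + 30)) = (⅓)/57 = (⅓)*(1/57) = 1/171 ≈ 0.0058480)
W(a) = a²/171
(W(31) + 92) - 2592 = ((1/171)*31² + 92) - 2592 = ((1/171)*961 + 92) - 2592 = (961/171 + 92) - 2592 = 16693/171 - 2592 = -426539/171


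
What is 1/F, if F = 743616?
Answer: 1/743616 ≈ 1.3448e-6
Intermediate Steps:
1/F = 1/743616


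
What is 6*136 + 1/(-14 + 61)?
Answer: 38353/47 ≈ 816.02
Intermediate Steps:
6*136 + 1/(-14 + 61) = 816 + 1/47 = 38353/47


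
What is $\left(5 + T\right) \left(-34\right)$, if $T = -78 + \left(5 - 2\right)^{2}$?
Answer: $2176$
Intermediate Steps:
$T = -69$ ($T = -78 + 3^{2} = -78 + 9 = -69$)
$\left(5 + T\right) \left(-34\right) = \left(5 - 69\right) \left(-34\right) = \left(-64\right) \left(-34\right) = 2176$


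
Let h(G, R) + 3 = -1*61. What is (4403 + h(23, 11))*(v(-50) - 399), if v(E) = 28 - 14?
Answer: -1670515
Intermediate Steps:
v(E) = 14
h(G, R) = -64 (h(G, R) = -3 - 1*61 = -3 - 61 = -64)
(4403 + h(23, 11))*(v(-50) - 399) = (4403 - 64)*(14 - 399) = 4339*(-385) = -1670515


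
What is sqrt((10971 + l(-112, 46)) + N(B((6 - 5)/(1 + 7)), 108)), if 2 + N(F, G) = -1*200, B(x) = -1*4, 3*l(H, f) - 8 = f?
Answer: sqrt(10787) ≈ 103.86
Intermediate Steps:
l(H, f) = 8/3 + f/3
B(x) = -4
N(F, G) = -202 (N(F, G) = -2 - 1*200 = -2 - 200 = -202)
sqrt((10971 + l(-112, 46)) + N(B((6 - 5)/(1 + 7)), 108)) = sqrt((10971 + (8/3 + (1/3)*46)) - 202) = sqrt((10971 + (8/3 + 46/3)) - 202) = sqrt((10971 + 18) - 202) = sqrt(10989 - 202) = sqrt(10787)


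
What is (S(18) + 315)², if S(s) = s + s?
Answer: 123201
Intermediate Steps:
S(s) = 2*s
(S(18) + 315)² = (2*18 + 315)² = (36 + 315)² = 351² = 123201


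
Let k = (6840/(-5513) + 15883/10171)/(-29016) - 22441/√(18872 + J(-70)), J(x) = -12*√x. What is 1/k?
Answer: -1/(197729/17879188248 + 22441/√(18872 - 12*I*√70)) ≈ -0.0061217 + 1.6283e-5*I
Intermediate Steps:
k = -197729/17879188248 - 22441/√(18872 - 12*I*√70) (k = (6840/(-5513) + 15883/10171)/(-29016) - 22441/√(18872 - 12*I*√70) = (6840*(-1/5513) + 15883*(1/10171))*(-1/29016) - 22441/√(18872 - 12*I*√70) = (-6840/5513 + 2269/1453)*(-1/29016) - 22441/√(18872 - 12*I*√70) = (2570477/8010389)*(-1/29016) - 22441/√(18872 - 12*I*√70) = -197729/17879188248 - 22441/√(18872 - 12*I*√70) ≈ -163.35 - 0.43452*I)
1/k = 1/(-197729/17879188248 - 22441/(2*√(4718 - 3*I*√70)))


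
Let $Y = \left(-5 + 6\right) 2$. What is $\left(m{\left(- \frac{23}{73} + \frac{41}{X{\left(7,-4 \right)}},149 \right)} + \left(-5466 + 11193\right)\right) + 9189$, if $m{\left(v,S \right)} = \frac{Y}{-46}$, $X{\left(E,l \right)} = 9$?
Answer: $\frac{343067}{23} \approx 14916.0$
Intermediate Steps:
$Y = 2$ ($Y = 1 \cdot 2 = 2$)
$m{\left(v,S \right)} = - \frac{1}{23}$ ($m{\left(v,S \right)} = \frac{2}{-46} = 2 \left(- \frac{1}{46}\right) = - \frac{1}{23}$)
$\left(m{\left(- \frac{23}{73} + \frac{41}{X{\left(7,-4 \right)}},149 \right)} + \left(-5466 + 11193\right)\right) + 9189 = \left(- \frac{1}{23} + \left(-5466 + 11193\right)\right) + 9189 = \left(- \frac{1}{23} + 5727\right) + 9189 = \frac{131720}{23} + 9189 = \frac{343067}{23}$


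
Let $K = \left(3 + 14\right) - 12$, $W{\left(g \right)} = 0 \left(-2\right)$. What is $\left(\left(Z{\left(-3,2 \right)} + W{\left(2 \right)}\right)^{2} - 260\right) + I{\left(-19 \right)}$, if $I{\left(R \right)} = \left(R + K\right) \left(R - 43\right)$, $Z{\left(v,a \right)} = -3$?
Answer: $617$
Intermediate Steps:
$W{\left(g \right)} = 0$
$K = 5$ ($K = 17 - 12 = 5$)
$I{\left(R \right)} = \left(-43 + R\right) \left(5 + R\right)$ ($I{\left(R \right)} = \left(R + 5\right) \left(R - 43\right) = \left(5 + R\right) \left(-43 + R\right) = \left(-43 + R\right) \left(5 + R\right)$)
$\left(\left(Z{\left(-3,2 \right)} + W{\left(2 \right)}\right)^{2} - 260\right) + I{\left(-19 \right)} = \left(\left(-3 + 0\right)^{2} - 260\right) - \left(-507 - 361\right) = \left(\left(-3\right)^{2} - 260\right) + \left(-215 + 361 + 722\right) = \left(9 - 260\right) + 868 = -251 + 868 = 617$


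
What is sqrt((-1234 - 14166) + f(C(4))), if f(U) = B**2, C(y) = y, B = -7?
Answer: I*sqrt(15351) ≈ 123.9*I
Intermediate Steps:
f(U) = 49 (f(U) = (-7)**2 = 49)
sqrt((-1234 - 14166) + f(C(4))) = sqrt((-1234 - 14166) + 49) = sqrt(-15400 + 49) = sqrt(-15351) = I*sqrt(15351)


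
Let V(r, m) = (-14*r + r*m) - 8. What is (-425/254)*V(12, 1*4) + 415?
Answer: 79905/127 ≈ 629.17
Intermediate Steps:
V(r, m) = -8 - 14*r + m*r (V(r, m) = (-14*r + m*r) - 8 = -8 - 14*r + m*r)
(-425/254)*V(12, 1*4) + 415 = (-425/254)*(-8 - 14*12 + (1*4)*12) + 415 = (-425*1/254)*(-8 - 168 + 4*12) + 415 = -425*(-8 - 168 + 48)/254 + 415 = -425/254*(-128) + 415 = 27200/127 + 415 = 79905/127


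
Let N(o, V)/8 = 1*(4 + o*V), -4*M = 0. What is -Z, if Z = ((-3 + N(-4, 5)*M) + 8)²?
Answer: -25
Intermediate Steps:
M = 0 (M = -¼*0 = 0)
N(o, V) = 32 + 8*V*o (N(o, V) = 8*(1*(4 + o*V)) = 8*(1*(4 + V*o)) = 8*(4 + V*o) = 32 + 8*V*o)
Z = 25 (Z = ((-3 + (32 + 8*5*(-4))*0) + 8)² = ((-3 + (32 - 160)*0) + 8)² = ((-3 - 128*0) + 8)² = ((-3 + 0) + 8)² = (-3 + 8)² = 5² = 25)
-Z = -1*25 = -25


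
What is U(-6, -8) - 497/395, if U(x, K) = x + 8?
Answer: 293/395 ≈ 0.74177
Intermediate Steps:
U(x, K) = 8 + x
U(-6, -8) - 497/395 = (8 - 6) - 497/395 = 2 - 497*1/395 = 2 - 497/395 = 293/395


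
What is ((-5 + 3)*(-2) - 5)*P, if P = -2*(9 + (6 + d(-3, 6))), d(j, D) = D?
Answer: 42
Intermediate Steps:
P = -42 (P = -2*(9 + (6 + 6)) = -2*(9 + 12) = -2*21 = -42)
((-5 + 3)*(-2) - 5)*P = ((-5 + 3)*(-2) - 5)*(-42) = (-2*(-2) - 5)*(-42) = (4 - 5)*(-42) = -1*(-42) = 42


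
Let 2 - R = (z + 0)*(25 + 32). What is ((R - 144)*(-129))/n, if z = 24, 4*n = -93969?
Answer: -259720/31323 ≈ -8.2917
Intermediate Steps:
n = -93969/4 (n = (¼)*(-93969) = -93969/4 ≈ -23492.)
R = -1366 (R = 2 - (24 + 0)*(25 + 32) = 2 - 24*57 = 2 - 1*1368 = 2 - 1368 = -1366)
((R - 144)*(-129))/n = ((-1366 - 144)*(-129))/(-93969/4) = -1510*(-129)*(-4/93969) = 194790*(-4/93969) = -259720/31323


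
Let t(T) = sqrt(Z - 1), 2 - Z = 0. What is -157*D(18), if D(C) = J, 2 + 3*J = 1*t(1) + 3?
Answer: -314/3 ≈ -104.67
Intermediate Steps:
Z = 2 (Z = 2 - 1*0 = 2 + 0 = 2)
t(T) = 1 (t(T) = sqrt(2 - 1) = sqrt(1) = 1)
J = 2/3 (J = -2/3 + (1*1 + 3)/3 = -2/3 + (1 + 3)/3 = -2/3 + (1/3)*4 = -2/3 + 4/3 = 2/3 ≈ 0.66667)
D(C) = 2/3
-157*D(18) = -157*2/3 = -314/3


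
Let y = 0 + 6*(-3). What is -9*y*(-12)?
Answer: -1944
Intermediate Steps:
y = -18 (y = 0 - 18 = -18)
-9*y*(-12) = -9*(-18)*(-12) = 162*(-12) = -1944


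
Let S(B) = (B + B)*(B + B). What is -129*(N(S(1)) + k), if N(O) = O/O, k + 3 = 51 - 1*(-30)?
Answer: -10191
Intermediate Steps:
S(B) = 4*B**2 (S(B) = (2*B)*(2*B) = 4*B**2)
k = 78 (k = -3 + (51 - 1*(-30)) = -3 + (51 + 30) = -3 + 81 = 78)
N(O) = 1
-129*(N(S(1)) + k) = -129*(1 + 78) = -129*79 = -10191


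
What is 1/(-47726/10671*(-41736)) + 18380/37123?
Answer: 12203792425071/24648339729776 ≈ 0.49512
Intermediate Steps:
1/(-47726/10671*(-41736)) + 18380/37123 = -1/41736/(-47726*1/10671) + 18380*(1/37123) = -1/41736/(-47726/10671) + 18380/37123 = -10671/47726*(-1/41736) + 18380/37123 = 3557/663964112 + 18380/37123 = 12203792425071/24648339729776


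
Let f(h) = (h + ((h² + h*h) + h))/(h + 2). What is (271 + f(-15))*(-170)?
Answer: -527510/13 ≈ -40578.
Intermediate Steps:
f(h) = (2*h + 2*h²)/(2 + h) (f(h) = (h + ((h² + h²) + h))/(2 + h) = (h + (2*h² + h))/(2 + h) = (h + (h + 2*h²))/(2 + h) = (2*h + 2*h²)/(2 + h))
(271 + f(-15))*(-170) = (271 + 2*(-15)*(1 - 15)/(2 - 15))*(-170) = (271 + 2*(-15)*(-14)/(-13))*(-170) = (271 + 2*(-15)*(-1/13)*(-14))*(-170) = (271 - 420/13)*(-170) = (3103/13)*(-170) = -527510/13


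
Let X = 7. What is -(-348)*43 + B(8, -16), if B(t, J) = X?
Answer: 14971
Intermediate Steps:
B(t, J) = 7
-(-348)*43 + B(8, -16) = -(-348)*43 + 7 = -87*(-172) + 7 = 14964 + 7 = 14971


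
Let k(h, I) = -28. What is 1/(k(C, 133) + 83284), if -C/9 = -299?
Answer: 1/83256 ≈ 1.2011e-5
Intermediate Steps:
C = 2691 (C = -9*(-299) = 2691)
1/(k(C, 133) + 83284) = 1/(-28 + 83284) = 1/83256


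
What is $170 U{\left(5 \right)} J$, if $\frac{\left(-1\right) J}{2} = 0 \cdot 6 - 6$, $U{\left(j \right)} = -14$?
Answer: $-28560$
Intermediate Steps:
$J = 12$ ($J = - 2 \left(0 \cdot 6 - 6\right) = - 2 \left(0 - 6\right) = \left(-2\right) \left(-6\right) = 12$)
$170 U{\left(5 \right)} J = 170 \left(-14\right) 12 = \left(-2380\right) 12 = -28560$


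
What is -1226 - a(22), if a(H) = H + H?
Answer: -1270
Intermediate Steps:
a(H) = 2*H
-1226 - a(22) = -1226 - 2*22 = -1226 - 1*44 = -1226 - 44 = -1270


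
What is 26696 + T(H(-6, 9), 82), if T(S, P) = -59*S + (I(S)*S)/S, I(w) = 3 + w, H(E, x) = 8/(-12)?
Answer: 80213/3 ≈ 26738.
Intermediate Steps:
H(E, x) = -⅔ (H(E, x) = 8*(-1/12) = -⅔)
T(S, P) = 3 - 58*S (T(S, P) = -59*S + ((3 + S)*S)/S = -59*S + (S*(3 + S))/S = -59*S + (3 + S) = 3 - 58*S)
26696 + T(H(-6, 9), 82) = 26696 + (3 - 58*(-⅔)) = 26696 + (3 + 116/3) = 26696 + 125/3 = 80213/3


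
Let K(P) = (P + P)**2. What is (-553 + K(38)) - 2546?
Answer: 2677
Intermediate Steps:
K(P) = 4*P**2 (K(P) = (2*P)**2 = 4*P**2)
(-553 + K(38)) - 2546 = (-553 + 4*38**2) - 2546 = (-553 + 4*1444) - 2546 = (-553 + 5776) - 2546 = 5223 - 2546 = 2677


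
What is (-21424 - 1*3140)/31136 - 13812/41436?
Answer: -26207/23352 ≈ -1.1223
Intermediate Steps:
(-21424 - 1*3140)/31136 - 13812/41436 = (-21424 - 3140)*(1/31136) - 13812*1/41436 = -24564*1/31136 - ⅓ = -6141/7784 - ⅓ = -26207/23352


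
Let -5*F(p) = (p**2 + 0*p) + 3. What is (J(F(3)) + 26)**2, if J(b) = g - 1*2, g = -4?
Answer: 400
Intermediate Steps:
F(p) = -3/5 - p**2/5 (F(p) = -((p**2 + 0*p) + 3)/5 = -((p**2 + 0) + 3)/5 = -(p**2 + 3)/5 = -(3 + p**2)/5 = -3/5 - p**2/5)
J(b) = -6 (J(b) = -4 - 1*2 = -4 - 2 = -6)
(J(F(3)) + 26)**2 = (-6 + 26)**2 = 20**2 = 400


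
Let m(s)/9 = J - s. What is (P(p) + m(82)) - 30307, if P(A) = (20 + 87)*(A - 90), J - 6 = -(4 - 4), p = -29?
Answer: -43724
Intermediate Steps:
J = 6 (J = 6 - (4 - 4) = 6 - 1*0 = 6 + 0 = 6)
P(A) = -9630 + 107*A (P(A) = 107*(-90 + A) = -9630 + 107*A)
m(s) = 54 - 9*s (m(s) = 9*(6 - s) = 54 - 9*s)
(P(p) + m(82)) - 30307 = ((-9630 + 107*(-29)) + (54 - 9*82)) - 30307 = ((-9630 - 3103) + (54 - 738)) - 30307 = (-12733 - 684) - 30307 = -13417 - 30307 = -43724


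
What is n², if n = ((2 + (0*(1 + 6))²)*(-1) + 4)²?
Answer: 16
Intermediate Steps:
n = 4 (n = ((2 + (0*7)²)*(-1) + 4)² = ((2 + 0²)*(-1) + 4)² = ((2 + 0)*(-1) + 4)² = (2*(-1) + 4)² = (-2 + 4)² = 2² = 4)
n² = 4² = 16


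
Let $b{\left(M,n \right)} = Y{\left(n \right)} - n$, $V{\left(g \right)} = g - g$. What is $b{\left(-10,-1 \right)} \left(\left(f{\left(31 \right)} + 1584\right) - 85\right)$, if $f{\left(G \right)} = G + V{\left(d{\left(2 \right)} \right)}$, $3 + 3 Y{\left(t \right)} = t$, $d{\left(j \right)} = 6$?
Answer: $-510$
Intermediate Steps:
$V{\left(g \right)} = 0$
$Y{\left(t \right)} = -1 + \frac{t}{3}$
$b{\left(M,n \right)} = -1 - \frac{2 n}{3}$ ($b{\left(M,n \right)} = \left(-1 + \frac{n}{3}\right) - n = -1 - \frac{2 n}{3}$)
$f{\left(G \right)} = G$ ($f{\left(G \right)} = G + 0 = G$)
$b{\left(-10,-1 \right)} \left(\left(f{\left(31 \right)} + 1584\right) - 85\right) = \left(-1 - - \frac{2}{3}\right) \left(\left(31 + 1584\right) - 85\right) = \left(-1 + \frac{2}{3}\right) \left(1615 - 85\right) = \left(- \frac{1}{3}\right) 1530 = -510$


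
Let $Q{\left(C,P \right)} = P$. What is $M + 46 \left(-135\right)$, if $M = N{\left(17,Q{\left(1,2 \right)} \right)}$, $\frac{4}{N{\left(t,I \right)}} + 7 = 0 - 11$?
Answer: $- \frac{55892}{9} \approx -6210.2$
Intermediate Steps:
$N{\left(t,I \right)} = - \frac{2}{9}$ ($N{\left(t,I \right)} = \frac{4}{-7 + \left(0 - 11\right)} = \frac{4}{-7 - 11} = \frac{4}{-18} = 4 \left(- \frac{1}{18}\right) = - \frac{2}{9}$)
$M = - \frac{2}{9} \approx -0.22222$
$M + 46 \left(-135\right) = - \frac{2}{9} + 46 \left(-135\right) = - \frac{2}{9} - 6210 = - \frac{55892}{9}$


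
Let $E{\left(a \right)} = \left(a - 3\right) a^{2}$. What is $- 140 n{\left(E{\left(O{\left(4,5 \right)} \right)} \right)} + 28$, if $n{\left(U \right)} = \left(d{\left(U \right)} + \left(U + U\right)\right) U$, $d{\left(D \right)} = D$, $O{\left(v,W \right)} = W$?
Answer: $-1049972$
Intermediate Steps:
$E{\left(a \right)} = a^{2} \left(-3 + a\right)$ ($E{\left(a \right)} = \left(-3 + a\right) a^{2} = a^{2} \left(-3 + a\right)$)
$n{\left(U \right)} = 3 U^{2}$ ($n{\left(U \right)} = \left(U + \left(U + U\right)\right) U = \left(U + 2 U\right) U = 3 U U = 3 U^{2}$)
$- 140 n{\left(E{\left(O{\left(4,5 \right)} \right)} \right)} + 28 = - 140 \cdot 3 \left(5^{2} \left(-3 + 5\right)\right)^{2} + 28 = - 140 \cdot 3 \left(25 \cdot 2\right)^{2} + 28 = - 140 \cdot 3 \cdot 50^{2} + 28 = - 140 \cdot 3 \cdot 2500 + 28 = \left(-140\right) 7500 + 28 = -1050000 + 28 = -1049972$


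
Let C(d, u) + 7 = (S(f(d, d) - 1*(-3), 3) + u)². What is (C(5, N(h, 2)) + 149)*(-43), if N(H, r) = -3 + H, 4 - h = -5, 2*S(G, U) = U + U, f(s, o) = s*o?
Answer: -9589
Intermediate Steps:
f(s, o) = o*s
S(G, U) = U (S(G, U) = (U + U)/2 = (2*U)/2 = U)
h = 9 (h = 4 - 1*(-5) = 4 + 5 = 9)
C(d, u) = -7 + (3 + u)²
(C(5, N(h, 2)) + 149)*(-43) = ((-7 + (3 + (-3 + 9))²) + 149)*(-43) = ((-7 + (3 + 6)²) + 149)*(-43) = ((-7 + 9²) + 149)*(-43) = ((-7 + 81) + 149)*(-43) = (74 + 149)*(-43) = 223*(-43) = -9589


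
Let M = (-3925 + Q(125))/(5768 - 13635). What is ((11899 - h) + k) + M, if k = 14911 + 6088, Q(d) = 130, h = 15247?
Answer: 138864212/7867 ≈ 17651.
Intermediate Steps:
M = 3795/7867 (M = (-3925 + 130)/(5768 - 13635) = -3795/(-7867) = -3795*(-1/7867) = 3795/7867 ≈ 0.48239)
k = 20999
((11899 - h) + k) + M = ((11899 - 1*15247) + 20999) + 3795/7867 = ((11899 - 15247) + 20999) + 3795/7867 = (-3348 + 20999) + 3795/7867 = 17651 + 3795/7867 = 138864212/7867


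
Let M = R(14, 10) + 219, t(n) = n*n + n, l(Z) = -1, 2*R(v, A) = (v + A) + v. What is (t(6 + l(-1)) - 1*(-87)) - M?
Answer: -121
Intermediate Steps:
R(v, A) = v + A/2 (R(v, A) = ((v + A) + v)/2 = ((A + v) + v)/2 = (A + 2*v)/2 = v + A/2)
t(n) = n + n² (t(n) = n² + n = n + n²)
M = 238 (M = (14 + (½)*10) + 219 = (14 + 5) + 219 = 19 + 219 = 238)
(t(6 + l(-1)) - 1*(-87)) - M = ((6 - 1)*(1 + (6 - 1)) - 1*(-87)) - 1*238 = (5*(1 + 5) + 87) - 238 = (5*6 + 87) - 238 = (30 + 87) - 238 = 117 - 238 = -121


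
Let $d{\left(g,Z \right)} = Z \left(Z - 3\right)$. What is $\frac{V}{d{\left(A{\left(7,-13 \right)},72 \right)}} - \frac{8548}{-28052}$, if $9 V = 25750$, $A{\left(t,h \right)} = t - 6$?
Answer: $\frac{138067147}{156782628} \approx 0.88063$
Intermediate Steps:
$A{\left(t,h \right)} = -6 + t$ ($A{\left(t,h \right)} = t - 6 = -6 + t$)
$d{\left(g,Z \right)} = Z \left(-3 + Z\right)$
$V = \frac{25750}{9}$ ($V = \frac{1}{9} \cdot 25750 = \frac{25750}{9} \approx 2861.1$)
$\frac{V}{d{\left(A{\left(7,-13 \right)},72 \right)}} - \frac{8548}{-28052} = \frac{25750}{9 \cdot 72 \left(-3 + 72\right)} - \frac{8548}{-28052} = \frac{25750}{9 \cdot 72 \cdot 69} - - \frac{2137}{7013} = \frac{25750}{9 \cdot 4968} + \frac{2137}{7013} = \frac{25750}{9} \cdot \frac{1}{4968} + \frac{2137}{7013} = \frac{12875}{22356} + \frac{2137}{7013} = \frac{138067147}{156782628}$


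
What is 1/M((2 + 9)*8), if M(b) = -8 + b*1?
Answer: 1/80 ≈ 0.012500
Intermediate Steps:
M(b) = -8 + b
1/M((2 + 9)*8) = 1/(-8 + (2 + 9)*8) = 1/(-8 + 11*8) = 1/(-8 + 88) = 1/80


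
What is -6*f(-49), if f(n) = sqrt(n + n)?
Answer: -42*I*sqrt(2) ≈ -59.397*I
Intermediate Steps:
f(n) = sqrt(2)*sqrt(n) (f(n) = sqrt(2*n) = sqrt(2)*sqrt(n))
-6*f(-49) = -6*sqrt(2)*sqrt(-49) = -6*sqrt(2)*7*I = -42*I*sqrt(2)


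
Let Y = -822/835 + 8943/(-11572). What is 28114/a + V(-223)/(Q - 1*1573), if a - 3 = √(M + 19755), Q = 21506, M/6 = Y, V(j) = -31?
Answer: -7942621148041/1857843447303 + 28114*√423201417860570/2889336621 ≈ 195.89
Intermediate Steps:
Y = -1543599/878420 (Y = -822*1/835 + 8943*(-1/11572) = -822/835 - 813/1052 = -1543599/878420 ≈ -1.7572)
M = -4630797/439210 (M = 6*(-1543599/878420) = -4630797/439210 ≈ -10.543)
a = 3 + 3*√423201417860570/439210 (a = 3 + √(-4630797/439210 + 19755) = 3 + √(8671962753/439210) = 3 + 3*√423201417860570/439210 ≈ 143.51)
28114/a + V(-223)/(Q - 1*1573) = 28114/(3 + 3*√423201417860570/439210) - 31/(21506 - 1*1573) = 28114/(3 + 3*√423201417860570/439210) - 31/(21506 - 1573) = 28114/(3 + 3*√423201417860570/439210) - 31/19933 = 28114/(3 + 3*√423201417860570/439210) - 31*1/19933 = 28114/(3 + 3*√423201417860570/439210) - 1/643 = -1/643 + 28114/(3 + 3*√423201417860570/439210)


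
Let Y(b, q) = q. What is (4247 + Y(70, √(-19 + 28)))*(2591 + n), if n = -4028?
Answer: -6107250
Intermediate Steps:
(4247 + Y(70, √(-19 + 28)))*(2591 + n) = (4247 + √(-19 + 28))*(2591 - 4028) = (4247 + √9)*(-1437) = (4247 + 3)*(-1437) = 4250*(-1437) = -6107250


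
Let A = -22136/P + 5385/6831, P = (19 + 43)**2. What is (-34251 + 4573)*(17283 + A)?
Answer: -102005263169944/198927 ≈ -5.1278e+8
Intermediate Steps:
P = 3844 (P = 62**2 = 3844)
A = -10875923/2188197 (A = -22136/3844 + 5385/6831 = -22136*1/3844 + 5385*(1/6831) = -5534/961 + 1795/2277 = -10875923/2188197 ≈ -4.9703)
(-34251 + 4573)*(17283 + A) = (-34251 + 4573)*(17283 - 10875923/2188197) = -29678*37807732828/2188197 = -102005263169944/198927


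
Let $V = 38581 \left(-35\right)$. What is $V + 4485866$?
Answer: $3135531$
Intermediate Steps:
$V = -1350335$
$V + 4485866 = -1350335 + 4485866 = 3135531$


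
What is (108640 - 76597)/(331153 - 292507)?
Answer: 10681/12882 ≈ 0.82914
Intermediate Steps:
(108640 - 76597)/(331153 - 292507) = 32043/38646 = 32043*(1/38646) = 10681/12882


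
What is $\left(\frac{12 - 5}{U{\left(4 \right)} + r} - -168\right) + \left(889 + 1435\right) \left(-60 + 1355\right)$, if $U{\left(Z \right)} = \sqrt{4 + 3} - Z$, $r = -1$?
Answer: $\frac{54175429}{18} - \frac{7 \sqrt{7}}{18} \approx 3.0097 \cdot 10^{6}$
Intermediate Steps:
$U{\left(Z \right)} = \sqrt{7} - Z$
$\left(\frac{12 - 5}{U{\left(4 \right)} + r} - -168\right) + \left(889 + 1435\right) \left(-60 + 1355\right) = \left(\frac{12 - 5}{\left(\sqrt{7} - 4\right) - 1} - -168\right) + \left(889 + 1435\right) \left(-60 + 1355\right) = \left(\frac{7}{\left(\sqrt{7} - 4\right) - 1} + 168\right) + 2324 \cdot 1295 = \left(\frac{7}{\left(-4 + \sqrt{7}\right) - 1} + 168\right) + 3009580 = \left(\frac{7}{-5 + \sqrt{7}} + 168\right) + 3009580 = \left(168 + \frac{7}{-5 + \sqrt{7}}\right) + 3009580 = 3009748 + \frac{7}{-5 + \sqrt{7}}$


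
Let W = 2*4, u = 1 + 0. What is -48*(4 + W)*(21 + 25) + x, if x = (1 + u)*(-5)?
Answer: -26506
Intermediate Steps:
u = 1
W = 8
x = -10 (x = (1 + 1)*(-5) = 2*(-5) = -10)
-48*(4 + W)*(21 + 25) + x = -48*(4 + 8)*(21 + 25) - 10 = -576*46 - 10 = -48*552 - 10 = -26496 - 10 = -26506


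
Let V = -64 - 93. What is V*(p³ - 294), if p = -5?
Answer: 65783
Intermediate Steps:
V = -157
V*(p³ - 294) = -157*((-5)³ - 294) = -157*(-125 - 294) = -157*(-419) = 65783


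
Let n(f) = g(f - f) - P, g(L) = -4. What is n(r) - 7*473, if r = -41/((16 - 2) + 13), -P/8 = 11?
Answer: -3227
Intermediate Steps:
P = -88 (P = -8*11 = -88)
r = -41/27 (r = -41/(14 + 13) = -41/27 ≈ -1.5185)
n(f) = 84 (n(f) = -4 - 1*(-88) = -4 + 88 = 84)
n(r) - 7*473 = 84 - 7*473 = 84 - 1*3311 = 84 - 3311 = -3227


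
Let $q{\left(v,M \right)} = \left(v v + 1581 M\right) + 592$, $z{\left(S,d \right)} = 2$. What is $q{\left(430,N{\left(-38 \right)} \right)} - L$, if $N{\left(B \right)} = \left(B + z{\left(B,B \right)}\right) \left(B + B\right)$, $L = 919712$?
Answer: $3591396$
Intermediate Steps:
$N{\left(B \right)} = 2 B \left(2 + B\right)$ ($N{\left(B \right)} = \left(B + 2\right) \left(B + B\right) = \left(2 + B\right) 2 B = 2 B \left(2 + B\right)$)
$q{\left(v,M \right)} = 592 + v^{2} + 1581 M$ ($q{\left(v,M \right)} = \left(v^{2} + 1581 M\right) + 592 = 592 + v^{2} + 1581 M$)
$q{\left(430,N{\left(-38 \right)} \right)} - L = \left(592 + 430^{2} + 1581 \cdot 2 \left(-38\right) \left(2 - 38\right)\right) - 919712 = \left(592 + 184900 + 1581 \cdot 2 \left(-38\right) \left(-36\right)\right) - 919712 = \left(592 + 184900 + 1581 \cdot 2736\right) - 919712 = \left(592 + 184900 + 4325616\right) - 919712 = 4511108 - 919712 = 3591396$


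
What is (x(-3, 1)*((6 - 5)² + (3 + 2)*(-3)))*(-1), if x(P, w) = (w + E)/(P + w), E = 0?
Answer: -7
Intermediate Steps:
x(P, w) = w/(P + w) (x(P, w) = (w + 0)/(P + w) = w/(P + w))
(x(-3, 1)*((6 - 5)² + (3 + 2)*(-3)))*(-1) = ((1/(-3 + 1))*((6 - 5)² + (3 + 2)*(-3)))*(-1) = ((1/(-2))*(1² + 5*(-3)))*(-1) = ((1*(-½))*(1 - 15))*(-1) = -½*(-14)*(-1) = 7*(-1) = -7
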